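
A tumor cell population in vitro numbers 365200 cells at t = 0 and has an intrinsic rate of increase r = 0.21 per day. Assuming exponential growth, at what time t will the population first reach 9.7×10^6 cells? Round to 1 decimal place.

15.6 days

Set N₀·e^(rt) = 9.7×10^6: e^(0.21·t) = 9.7×10^6/365200 = 26.561.
0.21·t = ln(26.561) = 3.2794, so t = 3.2794/0.21 = 15.616.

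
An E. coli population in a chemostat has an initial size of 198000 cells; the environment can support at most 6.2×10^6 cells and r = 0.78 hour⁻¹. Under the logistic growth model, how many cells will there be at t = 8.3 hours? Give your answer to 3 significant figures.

5920000 cells

A = (K − N₀)/N₀ = (6.2×10^6 − 198000)/198000 = 30.313.
N(t) = K/(1 + A·e^(−rt)) = 6.2×10^6/(1 + 30.313×e^(−0.78×8.3)).
e^(−6.474) = 0.001543; denominator = 1 + 30.313×0.001543 = 1.0468.
N = 6.2×10^6/1.0468 = 5.922957×10^6.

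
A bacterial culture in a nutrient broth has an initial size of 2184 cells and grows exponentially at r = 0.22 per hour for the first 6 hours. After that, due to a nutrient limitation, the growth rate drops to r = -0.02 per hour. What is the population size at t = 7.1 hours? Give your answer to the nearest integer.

7998 cells

Phase 1: N(6) = 2184·e^(0.22×6) = 2184·e^1.32 = 8175.63.
Phase 2 runs for 7.1 − 6 = 1.1 hours at r = -0.02.
N(7.1) = 8175.63·e^(-0.02×1.1) = 8175.63·e^-0.022 = 7997.73.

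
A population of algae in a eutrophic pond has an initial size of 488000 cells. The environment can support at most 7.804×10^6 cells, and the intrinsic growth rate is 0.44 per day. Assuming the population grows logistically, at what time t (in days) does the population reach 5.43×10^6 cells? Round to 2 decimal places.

A = (K − N₀)/N₀ = (7.804×10^6 − 488000)/488000 = 14.992.
Solve 7.804×10^6/(1 + 14.992·e^(−0.44t)) = 5.43×10^6: 1 + 14.992·e^(−0.44t) = 1.4372, so e^(−0.44t) = 0.0291627.
−0.44·t = ln(0.0291627) = -3.5349, so t = 3.5349/0.44 = 8.0338.

8.03 days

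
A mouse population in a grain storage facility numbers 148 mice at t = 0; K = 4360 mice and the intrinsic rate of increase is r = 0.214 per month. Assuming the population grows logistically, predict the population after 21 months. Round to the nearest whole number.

A = (K − N₀)/N₀ = (4360 − 148)/148 = 28.459.
N(t) = K/(1 + A·e^(−rt)) = 4360/(1 + 28.459×e^(−0.214×21)).
e^(−4.494) = 0.011176; denominator = 1 + 28.459×0.011176 = 1.3181.
N = 4360/1.3181 = 3307.9.

3308 mice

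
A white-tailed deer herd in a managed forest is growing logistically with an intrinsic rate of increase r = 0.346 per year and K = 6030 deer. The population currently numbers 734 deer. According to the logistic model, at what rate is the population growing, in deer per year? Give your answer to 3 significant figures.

dN/dt = rN(1 − N/K) = 0.346 × 734 × (1 − 734/6030).
1 − 734/6030 = 0.87828; dN/dt = 0.346 × 734 × 0.87828 = 223.05.

223 deer per year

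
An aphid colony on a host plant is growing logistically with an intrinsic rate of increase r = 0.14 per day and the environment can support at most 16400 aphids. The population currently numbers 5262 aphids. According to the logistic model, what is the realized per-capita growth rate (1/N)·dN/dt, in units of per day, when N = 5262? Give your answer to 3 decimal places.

(1/N)·dN/dt = r(1 − N/K) = 0.14 × (1 − 5262/16400).
= 0.14 × 0.67915 = 0.09508.

0.095 per day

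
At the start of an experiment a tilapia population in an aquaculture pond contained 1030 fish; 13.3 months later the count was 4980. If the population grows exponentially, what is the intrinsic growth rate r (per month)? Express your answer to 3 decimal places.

0.118 per month

From N(t) = N₀·e^(rt): e^(r·13.3) = 4980/1030 = 4.835.
r·13.3 = ln(4.835) = 1.5759, so r = 1.5759/13.3 = 0.11849.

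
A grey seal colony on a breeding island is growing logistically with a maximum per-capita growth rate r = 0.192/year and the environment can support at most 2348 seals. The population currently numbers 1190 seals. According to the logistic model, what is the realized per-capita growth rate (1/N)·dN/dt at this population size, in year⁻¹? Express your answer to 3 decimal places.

(1/N)·dN/dt = r(1 − N/K) = 0.192 × (1 − 1190/2348).
= 0.192 × 0.49319 = 0.094692.

0.095 per year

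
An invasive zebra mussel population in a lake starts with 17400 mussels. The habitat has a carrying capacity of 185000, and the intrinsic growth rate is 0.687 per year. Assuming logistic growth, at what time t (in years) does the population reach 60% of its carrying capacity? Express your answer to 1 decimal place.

3.9 years

A = (K − N₀)/N₀ = (185000 − 17400)/17400 = 9.6322.
Solve 185000/(1 + 9.6322·e^(−0.687t)) = 111000: 1 + 9.6322·e^(−0.687t) = 1.6667, so e^(−0.687t) = 0.0692124.
−0.687·t = ln(0.0692124) = -2.6706, so t = 2.6706/0.687 = 3.8873.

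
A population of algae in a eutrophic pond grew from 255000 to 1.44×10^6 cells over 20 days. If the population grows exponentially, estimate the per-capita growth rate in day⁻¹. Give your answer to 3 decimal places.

0.087 per day

From N(t) = N₀·e^(rt): e^(r·20) = 1.44×10^6/255000 = 5.6471.
r·20 = ln(5.6471) = 1.7311, so r = 1.7311/20 = 0.086557.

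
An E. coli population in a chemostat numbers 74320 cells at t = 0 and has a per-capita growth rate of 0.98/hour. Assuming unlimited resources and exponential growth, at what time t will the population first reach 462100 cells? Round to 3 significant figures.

1.86 hours

Set N₀·e^(rt) = 462100: e^(0.98·t) = 462100/74320 = 6.2177.
0.98·t = ln(6.2177) = 1.8274, so t = 1.8274/0.98 = 1.8647.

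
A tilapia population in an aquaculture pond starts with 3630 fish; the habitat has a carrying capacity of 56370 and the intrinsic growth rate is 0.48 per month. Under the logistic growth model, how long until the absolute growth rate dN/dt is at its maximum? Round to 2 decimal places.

5.58 months

Logistic growth is fastest at N = K/2 = 28185.
A = (K − N₀)/N₀ = 14.529. Set K/(1 + A·e^(−rt)) = K/2 → A·e^(−rt) = 1.
e^(−0.48t) = 1/14.529 = 0.0688282, so t = ln(14.529)/0.48 = 2.6761/0.48 = 5.5753.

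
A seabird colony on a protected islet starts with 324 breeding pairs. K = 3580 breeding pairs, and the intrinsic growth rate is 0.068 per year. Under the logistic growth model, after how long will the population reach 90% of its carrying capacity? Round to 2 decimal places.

A = (K − N₀)/N₀ = (3580 − 324)/324 = 10.049.
Solve 3580/(1 + 10.049·e^(−0.068t)) = 3222: 1 + 10.049·e^(−0.068t) = 1.1111, so e^(−0.068t) = 0.0110565.
−0.068·t = ln(0.0110565) = -4.5047, so t = 4.5047/0.068 = 66.246.

66.25 years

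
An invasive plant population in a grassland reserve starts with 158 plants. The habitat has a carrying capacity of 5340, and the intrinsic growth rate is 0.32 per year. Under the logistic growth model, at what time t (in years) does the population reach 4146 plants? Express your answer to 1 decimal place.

A = (K − N₀)/N₀ = (5340 − 158)/158 = 32.797.
Solve 5340/(1 + 32.797·e^(−0.32t)) = 4146: 1 + 32.797·e^(−0.32t) = 1.288, so e^(−0.32t) = 0.00878081.
−0.32·t = ln(0.00878081) = -4.7352, so t = 4.7352/0.32 = 14.797.

14.8 years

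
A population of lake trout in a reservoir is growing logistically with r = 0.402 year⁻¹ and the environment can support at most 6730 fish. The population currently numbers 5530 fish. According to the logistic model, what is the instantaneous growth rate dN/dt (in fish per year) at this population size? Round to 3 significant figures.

396 fish per year

dN/dt = rN(1 − N/K) = 0.402 × 5530 × (1 − 5530/6730).
1 − 5530/6730 = 0.17831; dN/dt = 0.402 × 5530 × 0.17831 = 396.39.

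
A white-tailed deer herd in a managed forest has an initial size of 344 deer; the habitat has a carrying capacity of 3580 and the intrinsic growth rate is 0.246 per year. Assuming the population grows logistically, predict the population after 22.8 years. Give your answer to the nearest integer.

3461 deer

A = (K − N₀)/N₀ = (3580 − 344)/344 = 9.407.
N(t) = K/(1 + A·e^(−rt)) = 3580/(1 + 9.407×e^(−0.246×22.8)).
e^(−5.609) = 0.0036655; denominator = 1 + 9.407×0.0036655 = 1.0345.
N = 3580/1.0345 = 3460.67.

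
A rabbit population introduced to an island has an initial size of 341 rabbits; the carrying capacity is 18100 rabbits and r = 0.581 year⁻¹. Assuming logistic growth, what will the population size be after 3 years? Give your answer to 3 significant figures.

1790 rabbits

A = (K − N₀)/N₀ = (18100 − 341)/341 = 52.079.
N(t) = K/(1 + A·e^(−rt)) = 18100/(1 + 52.079×e^(−0.581×3)).
e^(−1.743) = 0.17499; denominator = 1 + 52.079×0.17499 = 10.114.
N = 18100/10.114 = 1789.67.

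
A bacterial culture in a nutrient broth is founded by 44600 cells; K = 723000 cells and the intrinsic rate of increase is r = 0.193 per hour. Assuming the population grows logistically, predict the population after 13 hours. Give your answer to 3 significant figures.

A = (K − N₀)/N₀ = (723000 − 44600)/44600 = 15.211.
N(t) = K/(1 + A·e^(−rt)) = 723000/(1 + 15.211×e^(−0.193×13)).
e^(−2.509) = 0.08135; denominator = 1 + 15.211×0.08135 = 2.2374.
N = 723000/2.2374 = 323145.

323000 cells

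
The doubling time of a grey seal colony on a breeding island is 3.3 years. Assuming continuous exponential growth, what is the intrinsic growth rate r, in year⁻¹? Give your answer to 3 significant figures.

0.210 per year

r = ln(2)/t_d = 0.6931/3.3 = 0.21004.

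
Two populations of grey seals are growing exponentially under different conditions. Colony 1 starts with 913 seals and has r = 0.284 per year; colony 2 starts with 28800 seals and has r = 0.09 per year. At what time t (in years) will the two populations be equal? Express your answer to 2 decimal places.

Set 913·e^(0.284t) = 28800·e^(0.09t).
e^((0.284 − 0.09)t) = 28800/913 → e^(0.194·t) = 31.544.
0.194·t = ln(31.544) = 3.4514, so t = 3.4514/0.194 = 17.791.

17.79 years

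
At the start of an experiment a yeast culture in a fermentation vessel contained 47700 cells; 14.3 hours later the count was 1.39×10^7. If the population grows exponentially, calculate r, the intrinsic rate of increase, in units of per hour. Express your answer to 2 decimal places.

0.40 per hour

From N(t) = N₀·e^(rt): e^(r·14.3) = 1.39×10^7/47700 = 291.4.
r·14.3 = ln(291.4) = 5.6747, so r = 5.6747/14.3 = 0.39683.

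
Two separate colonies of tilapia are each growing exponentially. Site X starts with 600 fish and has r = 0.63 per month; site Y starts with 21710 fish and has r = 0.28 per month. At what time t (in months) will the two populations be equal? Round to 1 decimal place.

10.3 months

Set 600·e^(0.63t) = 21710·e^(0.28t).
e^((0.63 − 0.28)t) = 21710/600 → e^(0.35·t) = 36.183.
0.35·t = ln(36.183) = 3.5886, so t = 3.5886/0.35 = 10.253.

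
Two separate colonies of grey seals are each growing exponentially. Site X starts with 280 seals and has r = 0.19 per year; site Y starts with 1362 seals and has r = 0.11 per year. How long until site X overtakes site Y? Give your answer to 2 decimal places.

Set 280·e^(0.19t) = 1362·e^(0.11t).
e^((0.19 − 0.11)t) = 1362/280 → e^(0.08·t) = 4.8643.
0.08·t = ln(4.8643) = 1.5819, so t = 1.5819/0.08 = 19.774.

19.77 years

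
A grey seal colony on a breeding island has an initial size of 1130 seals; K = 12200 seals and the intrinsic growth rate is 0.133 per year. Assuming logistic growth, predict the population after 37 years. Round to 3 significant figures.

A = (K − N₀)/N₀ = (12200 − 1130)/1130 = 9.7965.
N(t) = K/(1 + A·e^(−rt)) = 12200/(1 + 9.7965×e^(−0.133×37)).
e^(−4.921) = 0.0072918; denominator = 1 + 9.7965×0.0072918 = 1.0714.
N = 12200/1.0714 = 11386.6.

11400 seals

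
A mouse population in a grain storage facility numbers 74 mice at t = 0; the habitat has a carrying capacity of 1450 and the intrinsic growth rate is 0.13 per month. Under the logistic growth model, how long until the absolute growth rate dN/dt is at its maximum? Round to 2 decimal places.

22.48 months

Logistic growth is fastest at N = K/2 = 725.
A = (K − N₀)/N₀ = 18.595. Set K/(1 + A·e^(−rt)) = K/2 → A·e^(−rt) = 1.
e^(−0.13t) = 1/18.595 = 0.0537791, so t = ln(18.595)/0.13 = 2.9229/0.13 = 22.484.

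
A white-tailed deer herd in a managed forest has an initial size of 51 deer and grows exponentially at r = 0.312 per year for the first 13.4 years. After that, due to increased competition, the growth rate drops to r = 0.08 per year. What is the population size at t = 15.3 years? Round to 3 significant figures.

Phase 1: N(13.4) = 51·e^(0.312×13.4) = 51·e^4.181 = 3336.33.
Phase 2 runs for 15.3 − 13.4 = 1.9 years at r = 0.08.
N(15.3) = 3336.33·e^(0.08×1.9) = 3336.33·e^0.152 = 3884.02.

3880 deer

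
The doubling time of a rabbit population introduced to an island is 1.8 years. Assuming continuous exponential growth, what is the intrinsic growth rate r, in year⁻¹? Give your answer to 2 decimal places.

r = ln(2)/t_d = 0.6931/1.8 = 0.38508.

0.39 per year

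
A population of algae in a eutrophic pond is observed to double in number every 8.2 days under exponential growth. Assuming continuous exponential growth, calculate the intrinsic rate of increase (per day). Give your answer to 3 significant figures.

0.0845 per day

r = ln(2)/t_d = 0.6931/8.2 = 0.08453.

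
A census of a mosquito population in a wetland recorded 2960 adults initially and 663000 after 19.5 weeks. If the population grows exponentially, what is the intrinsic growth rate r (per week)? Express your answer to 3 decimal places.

0.278 per week

From N(t) = N₀·e^(rt): e^(r·19.5) = 663000/2960 = 223.99.
r·19.5 = ln(223.99) = 5.4116, so r = 5.4116/19.5 = 0.27752.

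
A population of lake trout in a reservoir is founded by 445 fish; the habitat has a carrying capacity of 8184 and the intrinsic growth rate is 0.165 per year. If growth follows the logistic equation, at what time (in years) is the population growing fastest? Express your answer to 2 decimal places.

17.31 years

Logistic growth is fastest at N = K/2 = 4092.
A = (K − N₀)/N₀ = 17.391. Set K/(1 + A·e^(−rt)) = K/2 → A·e^(−rt) = 1.
e^(−0.165t) = 1/17.391 = 0.057501, so t = ln(17.391)/0.165 = 2.856/0.165 = 17.309.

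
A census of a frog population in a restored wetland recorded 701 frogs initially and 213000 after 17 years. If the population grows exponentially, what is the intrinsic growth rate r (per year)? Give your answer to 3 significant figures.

From N(t) = N₀·e^(rt): e^(r·17) = 213000/701 = 303.85.
r·17 = ln(303.85) = 5.7165, so r = 5.7165/17 = 0.33627.

0.336 per year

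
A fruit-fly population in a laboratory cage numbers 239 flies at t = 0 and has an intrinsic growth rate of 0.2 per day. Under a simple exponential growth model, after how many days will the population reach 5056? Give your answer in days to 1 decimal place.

Set N₀·e^(rt) = 5056: e^(0.2·t) = 5056/239 = 21.155.
0.2·t = ln(21.155) = 3.0519, so t = 3.0519/0.2 = 15.259.

15.3 days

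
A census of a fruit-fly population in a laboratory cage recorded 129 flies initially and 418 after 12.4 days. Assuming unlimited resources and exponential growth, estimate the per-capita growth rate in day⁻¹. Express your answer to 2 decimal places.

0.09 per day

From N(t) = N₀·e^(rt): e^(r·12.4) = 418/129 = 3.2403.
r·12.4 = ln(3.2403) = 1.1757, so r = 1.1757/12.4 = 0.094812.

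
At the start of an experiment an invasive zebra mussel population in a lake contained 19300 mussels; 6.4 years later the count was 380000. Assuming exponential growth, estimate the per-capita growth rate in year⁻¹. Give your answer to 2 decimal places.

0.47 per year

From N(t) = N₀·e^(rt): e^(r·6.4) = 380000/19300 = 19.689.
r·6.4 = ln(19.689) = 2.9801, so r = 2.9801/6.4 = 0.46564.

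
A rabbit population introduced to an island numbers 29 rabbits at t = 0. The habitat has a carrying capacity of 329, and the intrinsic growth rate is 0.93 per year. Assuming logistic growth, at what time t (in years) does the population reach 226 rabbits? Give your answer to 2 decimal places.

A = (K − N₀)/N₀ = (329 − 29)/29 = 10.345.
Solve 329/(1 + 10.345·e^(−0.93t)) = 226: 1 + 10.345·e^(−0.93t) = 1.4558, so e^(−0.93t) = 0.044056.
−0.93·t = ln(0.044056) = -3.1223, so t = 3.1223/0.93 = 3.3573.

3.36 years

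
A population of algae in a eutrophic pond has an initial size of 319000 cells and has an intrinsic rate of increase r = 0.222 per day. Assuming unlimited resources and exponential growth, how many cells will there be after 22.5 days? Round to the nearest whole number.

N(t) = N₀·e^(rt) = 319000 × e^(0.222×22.5) = 319000 × e^4.995.
e^4.995 ≈ 147.67, so N ≈ 319000 × 147.67 = 4.710767×10^7.

47107670 cells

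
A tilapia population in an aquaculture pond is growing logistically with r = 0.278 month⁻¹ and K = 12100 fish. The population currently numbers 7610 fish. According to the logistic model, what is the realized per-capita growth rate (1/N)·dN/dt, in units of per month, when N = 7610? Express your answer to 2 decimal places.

(1/N)·dN/dt = r(1 − N/K) = 0.278 × (1 − 7610/12100).
= 0.278 × 0.37107 = 0.10316.

0.10 per month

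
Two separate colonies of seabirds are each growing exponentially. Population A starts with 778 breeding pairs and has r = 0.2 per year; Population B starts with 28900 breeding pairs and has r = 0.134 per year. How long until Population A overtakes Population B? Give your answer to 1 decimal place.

Set 778·e^(0.2t) = 28900·e^(0.134t).
e^((0.2 − 0.134)t) = 28900/778 → e^(0.066·t) = 37.147.
0.066·t = ln(37.147) = 3.6149, so t = 3.6149/0.066 = 54.771.

54.8 years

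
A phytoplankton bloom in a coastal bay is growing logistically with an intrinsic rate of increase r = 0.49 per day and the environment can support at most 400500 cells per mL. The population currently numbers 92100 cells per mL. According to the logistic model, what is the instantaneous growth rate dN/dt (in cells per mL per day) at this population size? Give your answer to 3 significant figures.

dN/dt = rN(1 − N/K) = 0.49 × 92100 × (1 − 92100/400500).
1 − 92100/400500 = 0.77004; dN/dt = 0.49 × 92100 × 0.77004 = 34751.

34800 cells per mL per day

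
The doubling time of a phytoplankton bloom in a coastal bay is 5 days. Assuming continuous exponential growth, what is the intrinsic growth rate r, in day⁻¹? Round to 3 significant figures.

0.139 per day

r = ln(2)/t_d = 0.6931/5 = 0.13863.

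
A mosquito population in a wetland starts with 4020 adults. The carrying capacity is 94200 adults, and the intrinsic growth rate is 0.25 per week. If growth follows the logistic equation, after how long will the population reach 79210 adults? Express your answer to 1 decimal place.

19.1 weeks

A = (K − N₀)/N₀ = (94200 − 4020)/4020 = 22.433.
Solve 94200/(1 + 22.433·e^(−0.25t)) = 79210: 1 + 22.433·e^(−0.25t) = 1.1892, so e^(−0.25t) = 0.00843602.
−0.25·t = ln(0.00843602) = -4.7752, so t = 4.7752/0.25 = 19.101.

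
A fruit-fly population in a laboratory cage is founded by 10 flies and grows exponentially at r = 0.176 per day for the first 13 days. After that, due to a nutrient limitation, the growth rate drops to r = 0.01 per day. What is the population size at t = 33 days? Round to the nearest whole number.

Phase 1: N(13) = 10·e^(0.176×13) = 10·e^2.288 = 98.5521.
Phase 2 runs for 33 − 13 = 20 days at r = 0.01.
N(33) = 98.5521·e^(0.01×20) = 98.5521·e^0.2 = 120.372.

120 flies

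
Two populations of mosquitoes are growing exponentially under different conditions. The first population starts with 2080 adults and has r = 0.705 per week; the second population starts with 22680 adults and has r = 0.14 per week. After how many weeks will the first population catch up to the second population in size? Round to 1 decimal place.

Set 2080·e^(0.705t) = 22680·e^(0.14t).
e^((0.705 − 0.14)t) = 22680/2080 → e^(0.565·t) = 10.904.
0.565·t = ln(10.904) = 2.3891, so t = 2.3891/0.565 = 4.2285.

4.2 weeks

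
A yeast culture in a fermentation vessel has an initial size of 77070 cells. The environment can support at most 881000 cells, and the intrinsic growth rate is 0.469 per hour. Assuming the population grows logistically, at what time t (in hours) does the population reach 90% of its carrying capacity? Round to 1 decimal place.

9.7 hours

A = (K − N₀)/N₀ = (881000 − 77070)/77070 = 10.431.
Solve 881000/(1 + 10.431·e^(−0.469t)) = 792900: 1 + 10.431·e^(−0.469t) = 1.1111, so e^(−0.469t) = 0.0106518.
−0.469·t = ln(0.0106518) = -4.542, so t = 4.542/0.469 = 9.6845.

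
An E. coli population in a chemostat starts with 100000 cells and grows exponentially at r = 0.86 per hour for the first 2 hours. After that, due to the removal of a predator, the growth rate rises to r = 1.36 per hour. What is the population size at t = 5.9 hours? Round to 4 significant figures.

Phase 1: N(2) = 100000·e^(0.86×2) = 100000·e^1.72 = 558453.
Phase 2 runs for 5.9 − 2 = 3.9 hours at r = 1.36.
N(5.9) = 558453·e^(1.36×3.9) = 558453·e^5.304 = 1.123271×10^8.

112300000 cells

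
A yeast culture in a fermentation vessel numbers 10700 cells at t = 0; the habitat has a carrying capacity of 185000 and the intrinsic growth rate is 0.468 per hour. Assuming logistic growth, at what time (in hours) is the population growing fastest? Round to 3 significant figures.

5.96 hours

Logistic growth is fastest at N = K/2 = 92500.
A = (K − N₀)/N₀ = 16.29. Set K/(1 + A·e^(−rt)) = K/2 → A·e^(−rt) = 1.
e^(−0.468t) = 1/16.29 = 0.0613884, so t = ln(16.29)/0.468 = 2.7905/0.468 = 5.9627.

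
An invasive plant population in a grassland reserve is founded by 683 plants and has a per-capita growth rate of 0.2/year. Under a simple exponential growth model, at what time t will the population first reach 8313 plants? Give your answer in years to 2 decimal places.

12.50 years

Set N₀·e^(rt) = 8313: e^(0.2·t) = 8313/683 = 12.171.
0.2·t = ln(12.171) = 2.4991, so t = 2.4991/0.2 = 12.495.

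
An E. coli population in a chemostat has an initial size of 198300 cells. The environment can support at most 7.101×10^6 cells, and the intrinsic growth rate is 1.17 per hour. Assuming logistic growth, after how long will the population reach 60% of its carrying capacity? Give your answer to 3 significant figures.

A = (K − N₀)/N₀ = (7.101×10^6 − 198300)/198300 = 34.809.
Solve 7.101×10^6/(1 + 34.809·e^(−1.17t)) = 4.2606×10^6: 1 + 34.809·e^(−1.17t) = 1.6667, so e^(−1.17t) = 0.0191519.
−1.17·t = ln(0.0191519) = -3.9554, so t = 3.9554/1.17 = 3.3806.

3.38 hours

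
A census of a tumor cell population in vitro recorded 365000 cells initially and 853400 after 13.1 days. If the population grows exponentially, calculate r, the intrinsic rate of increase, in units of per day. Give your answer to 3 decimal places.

0.065 per day

From N(t) = N₀·e^(rt): e^(r·13.1) = 853400/365000 = 2.3381.
r·13.1 = ln(2.3381) = 0.84933, so r = 0.84933/13.1 = 0.064834.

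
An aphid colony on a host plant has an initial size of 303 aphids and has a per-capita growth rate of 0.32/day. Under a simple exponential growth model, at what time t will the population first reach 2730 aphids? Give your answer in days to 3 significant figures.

6.87 days

Set N₀·e^(rt) = 2730: e^(0.32·t) = 2730/303 = 9.0099.
0.32·t = ln(9.0099) = 2.1983, so t = 2.1983/0.32 = 6.8698.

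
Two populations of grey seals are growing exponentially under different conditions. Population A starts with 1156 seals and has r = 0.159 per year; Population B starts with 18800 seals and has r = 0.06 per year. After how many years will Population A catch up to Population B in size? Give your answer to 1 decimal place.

Set 1156·e^(0.159t) = 18800·e^(0.06t).
e^((0.159 − 0.06)t) = 18800/1156 → e^(0.099·t) = 16.263.
0.099·t = ln(16.263) = 2.7889, so t = 2.7889/0.099 = 28.171.

28.2 years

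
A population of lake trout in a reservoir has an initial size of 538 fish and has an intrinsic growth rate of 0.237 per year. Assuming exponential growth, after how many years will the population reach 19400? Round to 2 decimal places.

15.13 years

Set N₀·e^(rt) = 19400: e^(0.237·t) = 19400/538 = 36.059.
0.237·t = ln(36.059) = 3.5852, so t = 3.5852/0.237 = 15.127.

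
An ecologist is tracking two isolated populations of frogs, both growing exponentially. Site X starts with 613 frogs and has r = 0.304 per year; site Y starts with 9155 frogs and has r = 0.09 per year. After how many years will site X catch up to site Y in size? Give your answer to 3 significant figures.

Set 613·e^(0.304t) = 9155·e^(0.09t).
e^((0.304 − 0.09)t) = 9155/613 → e^(0.214·t) = 14.935.
0.214·t = ln(14.935) = 2.7037, so t = 2.7037/0.214 = 12.634.

12.6 years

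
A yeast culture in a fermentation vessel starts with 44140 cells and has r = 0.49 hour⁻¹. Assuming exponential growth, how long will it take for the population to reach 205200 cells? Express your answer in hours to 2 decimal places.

Set N₀·e^(rt) = 205200: e^(0.49·t) = 205200/44140 = 4.6488.
0.49·t = ln(4.6488) = 1.5366, so t = 1.5366/0.49 = 3.136.

3.14 hours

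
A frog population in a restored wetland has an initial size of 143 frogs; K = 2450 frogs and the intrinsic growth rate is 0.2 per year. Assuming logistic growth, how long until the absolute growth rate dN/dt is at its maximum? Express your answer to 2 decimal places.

13.90 years

Logistic growth is fastest at N = K/2 = 1225.
A = (K − N₀)/N₀ = 16.133. Set K/(1 + A·e^(−rt)) = K/2 → A·e^(−rt) = 1.
e^(−0.2t) = 1/16.133 = 0.0619853, so t = ln(16.133)/0.2 = 2.7809/0.2 = 13.904.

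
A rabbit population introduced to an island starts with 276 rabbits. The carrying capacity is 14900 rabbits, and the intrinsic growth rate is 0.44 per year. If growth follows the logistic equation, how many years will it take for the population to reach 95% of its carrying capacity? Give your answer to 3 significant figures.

15.7 years

A = (K − N₀)/N₀ = (14900 − 276)/276 = 52.986.
Solve 14900/(1 + 52.986·e^(−0.44t)) = 14155: 1 + 52.986·e^(−0.44t) = 1.0526, so e^(−0.44t) = 0.00099332.
−0.44·t = ln(0.00099332) = -6.9145, so t = 6.9145/0.44 = 15.715.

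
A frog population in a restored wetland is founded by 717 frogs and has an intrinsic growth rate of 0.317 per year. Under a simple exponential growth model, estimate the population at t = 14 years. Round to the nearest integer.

60662 frogs

N(t) = N₀·e^(rt) = 717 × e^(0.317×14) = 717 × e^4.438.
e^4.438 ≈ 84.606, so N ≈ 717 × 84.606 = 60662.2.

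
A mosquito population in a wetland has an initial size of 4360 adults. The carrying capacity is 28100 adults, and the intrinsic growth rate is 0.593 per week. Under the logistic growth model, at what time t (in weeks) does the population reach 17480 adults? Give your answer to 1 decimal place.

3.7 weeks

A = (K − N₀)/N₀ = (28100 − 4360)/4360 = 5.445.
Solve 28100/(1 + 5.445·e^(−0.593t)) = 17480: 1 + 5.445·e^(−0.593t) = 1.6076, so e^(−0.593t) = 0.111581.
−0.593·t = ln(0.111581) = -2.193, so t = 2.193/0.593 = 3.6982.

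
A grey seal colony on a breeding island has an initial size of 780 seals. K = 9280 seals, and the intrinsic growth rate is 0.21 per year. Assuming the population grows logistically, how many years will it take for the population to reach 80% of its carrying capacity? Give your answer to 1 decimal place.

18.0 years

A = (K − N₀)/N₀ = (9280 − 780)/780 = 10.897.
Solve 9280/(1 + 10.897·e^(−0.21t)) = 7424: 1 + 10.897·e^(−0.21t) = 1.25, so e^(−0.21t) = 0.0229412.
−0.21·t = ln(0.0229412) = -3.7748, so t = 3.7748/0.21 = 17.975.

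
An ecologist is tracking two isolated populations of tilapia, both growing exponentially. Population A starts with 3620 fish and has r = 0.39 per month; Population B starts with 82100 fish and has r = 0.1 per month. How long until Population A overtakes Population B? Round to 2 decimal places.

Set 3620·e^(0.39t) = 82100·e^(0.1t).
e^((0.39 − 0.1)t) = 82100/3620 → e^(0.29·t) = 22.68.
0.29·t = ln(22.68) = 3.1215, so t = 3.1215/0.29 = 10.764.

10.76 months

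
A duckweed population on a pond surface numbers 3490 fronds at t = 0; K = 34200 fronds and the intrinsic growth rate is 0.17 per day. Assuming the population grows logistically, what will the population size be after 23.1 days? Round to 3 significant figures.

A = (K − N₀)/N₀ = (34200 − 3490)/3490 = 8.7994.
N(t) = K/(1 + A·e^(−rt)) = 34200/(1 + 8.7994×e^(−0.17×23.1)).
e^(−3.927) = 0.019703; denominator = 1 + 8.7994×0.019703 = 1.1734.
N = 34200/1.1734 = 29146.8.

29100 fronds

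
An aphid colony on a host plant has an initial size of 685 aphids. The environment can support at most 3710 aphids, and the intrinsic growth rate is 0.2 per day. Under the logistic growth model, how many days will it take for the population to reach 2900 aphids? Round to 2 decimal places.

A = (K − N₀)/N₀ = (3710 − 685)/685 = 4.4161.
Solve 3710/(1 + 4.4161·e^(−0.2t)) = 2900: 1 + 4.4161·e^(−0.2t) = 1.2793, so e^(−0.2t) = 0.0632488.
−0.2·t = ln(0.0632488) = -2.7607, so t = 2.7607/0.2 = 13.803.

13.80 days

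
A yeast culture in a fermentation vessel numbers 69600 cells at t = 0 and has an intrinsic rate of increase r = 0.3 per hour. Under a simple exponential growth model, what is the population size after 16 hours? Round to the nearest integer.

8457125 cells

N(t) = N₀·e^(rt) = 69600 × e^(0.3×16) = 69600 × e^4.8.
e^4.8 ≈ 121.51, so N ≈ 69600 × 121.51 = 8.457125×10^6.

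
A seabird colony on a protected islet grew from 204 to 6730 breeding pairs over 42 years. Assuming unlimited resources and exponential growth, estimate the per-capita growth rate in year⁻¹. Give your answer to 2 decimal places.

From N(t) = N₀·e^(rt): e^(r·42) = 6730/204 = 32.99.
r·42 = ln(32.99) = 3.4962, so r = 3.4962/42 = 0.083243.

0.08 per year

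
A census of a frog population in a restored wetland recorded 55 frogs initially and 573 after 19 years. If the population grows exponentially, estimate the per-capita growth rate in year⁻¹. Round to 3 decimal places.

From N(t) = N₀·e^(rt): e^(r·19) = 573/55 = 10.418.
r·19 = ln(10.418) = 2.3436, so r = 2.3436/19 = 0.12334.

0.123 per year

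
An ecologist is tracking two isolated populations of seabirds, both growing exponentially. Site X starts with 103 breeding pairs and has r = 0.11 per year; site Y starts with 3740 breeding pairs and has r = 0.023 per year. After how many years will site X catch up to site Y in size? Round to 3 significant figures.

41.3 years

Set 103·e^(0.11t) = 3740·e^(0.023t).
e^((0.11 − 0.023)t) = 3740/103 → e^(0.087·t) = 36.311.
0.087·t = ln(36.311) = 3.5921, so t = 3.5921/0.087 = 41.289.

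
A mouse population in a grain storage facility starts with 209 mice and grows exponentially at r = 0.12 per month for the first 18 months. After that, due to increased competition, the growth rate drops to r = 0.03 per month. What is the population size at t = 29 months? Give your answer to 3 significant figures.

2520 mice

Phase 1: N(18) = 209·e^(0.12×18) = 209·e^2.16 = 1812.27.
Phase 2 runs for 29 − 18 = 11 months at r = 0.03.
N(29) = 1812.27·e^(0.03×11) = 1812.27·e^0.33 = 2520.81.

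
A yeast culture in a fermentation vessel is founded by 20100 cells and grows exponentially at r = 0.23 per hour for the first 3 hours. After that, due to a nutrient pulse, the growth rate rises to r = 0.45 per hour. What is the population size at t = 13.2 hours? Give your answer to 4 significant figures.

3947000 cells

Phase 1: N(3) = 20100·e^(0.23×3) = 20100·e^0.69 = 40073.7.
Phase 2 runs for 13.2 − 3 = 10.2 hours at r = 0.45.
N(13.2) = 40073.7·e^(0.45×10.2) = 40073.7·e^4.59 = 3.947034×10^6.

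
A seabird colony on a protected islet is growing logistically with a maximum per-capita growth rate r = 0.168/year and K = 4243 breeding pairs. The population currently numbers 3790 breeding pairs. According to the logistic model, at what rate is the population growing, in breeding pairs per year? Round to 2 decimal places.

67.98 breeding pairs per year

dN/dt = rN(1 − N/K) = 0.168 × 3790 × (1 − 3790/4243).
1 − 3790/4243 = 0.10676; dN/dt = 0.168 × 3790 × 0.10676 = 67.979.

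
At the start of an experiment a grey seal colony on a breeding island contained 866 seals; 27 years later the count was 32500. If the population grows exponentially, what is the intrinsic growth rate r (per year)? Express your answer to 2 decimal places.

0.13 per year

From N(t) = N₀·e^(rt): e^(r·27) = 32500/866 = 37.529.
r·27 = ln(37.529) = 3.6251, so r = 3.6251/27 = 0.13426.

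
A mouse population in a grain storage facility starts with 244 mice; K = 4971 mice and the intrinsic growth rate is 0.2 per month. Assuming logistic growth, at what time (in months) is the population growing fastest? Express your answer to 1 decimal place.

14.8 months

Logistic growth is fastest at N = K/2 = 2485.5.
A = (K − N₀)/N₀ = 19.373. Set K/(1 + A·e^(−rt)) = K/2 → A·e^(−rt) = 1.
e^(−0.2t) = 1/19.373 = 0.0516184, so t = ln(19.373)/0.2 = 2.9639/0.2 = 14.819.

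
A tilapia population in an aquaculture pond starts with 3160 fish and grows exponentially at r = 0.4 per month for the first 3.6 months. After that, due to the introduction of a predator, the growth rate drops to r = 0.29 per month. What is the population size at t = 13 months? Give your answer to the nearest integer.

203684 fish

Phase 1: N(3.6) = 3160·e^(0.4×3.6) = 3160·e^1.44 = 13337.4.
Phase 2 runs for 13 − 3.6 = 9.4 months at r = 0.29.
N(13) = 13337.4·e^(0.29×9.4) = 13337.4·e^2.726 = 203684.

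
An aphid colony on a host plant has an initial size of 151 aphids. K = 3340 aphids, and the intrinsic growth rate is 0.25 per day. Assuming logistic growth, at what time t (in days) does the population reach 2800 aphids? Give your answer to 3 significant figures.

18.8 days

A = (K − N₀)/N₀ = (3340 − 151)/151 = 21.119.
Solve 3340/(1 + 21.119·e^(−0.25t)) = 2800: 1 + 21.119·e^(−0.25t) = 1.1929, so e^(−0.25t) = 0.00913184.
−0.25·t = ln(0.00913184) = -4.696, so t = 4.696/0.25 = 18.784.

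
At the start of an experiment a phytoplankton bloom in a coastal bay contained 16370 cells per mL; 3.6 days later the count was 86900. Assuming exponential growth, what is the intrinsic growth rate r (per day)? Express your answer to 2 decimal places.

0.46 per day

From N(t) = N₀·e^(rt): e^(r·3.6) = 86900/16370 = 5.3085.
r·3.6 = ln(5.3085) = 1.6693, so r = 1.6693/3.6 = 0.4637.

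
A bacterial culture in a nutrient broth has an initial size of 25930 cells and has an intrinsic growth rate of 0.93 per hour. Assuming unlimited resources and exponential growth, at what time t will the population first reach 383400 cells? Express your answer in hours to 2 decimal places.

2.90 hours

Set N₀·e^(rt) = 383400: e^(0.93·t) = 383400/25930 = 14.786.
0.93·t = ln(14.786) = 2.6937, so t = 2.6937/0.93 = 2.8964.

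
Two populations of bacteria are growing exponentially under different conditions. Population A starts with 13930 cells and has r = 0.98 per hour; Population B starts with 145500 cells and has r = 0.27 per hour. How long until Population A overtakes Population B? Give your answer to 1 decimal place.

Set 13930·e^(0.98t) = 145500·e^(0.27t).
e^((0.98 − 0.27)t) = 145500/13930 → e^(0.71·t) = 10.445.
0.71·t = ln(10.445) = 2.3461, so t = 2.3461/0.71 = 3.3044.

3.3 hours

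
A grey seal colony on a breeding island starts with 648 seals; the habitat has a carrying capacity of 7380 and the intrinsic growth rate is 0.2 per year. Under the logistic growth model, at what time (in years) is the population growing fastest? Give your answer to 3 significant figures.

Logistic growth is fastest at N = K/2 = 3690.
A = (K − N₀)/N₀ = 10.389. Set K/(1 + A·e^(−rt)) = K/2 → A·e^(−rt) = 1.
e^(−0.2t) = 1/10.389 = 0.0962567, so t = ln(10.389)/0.2 = 2.3407/0.2 = 11.704.

11.7 years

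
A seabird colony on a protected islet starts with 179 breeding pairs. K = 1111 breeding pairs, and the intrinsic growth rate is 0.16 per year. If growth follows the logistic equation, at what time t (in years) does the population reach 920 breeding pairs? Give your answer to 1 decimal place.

A = (K − N₀)/N₀ = (1111 − 179)/179 = 5.2067.
Solve 1111/(1 + 5.2067·e^(−0.16t)) = 920: 1 + 5.2067·e^(−0.16t) = 1.2076, so e^(−0.16t) = 0.0398733.
−0.16·t = ln(0.0398733) = -3.222, so t = 3.222/0.16 = 20.138.

20.1 years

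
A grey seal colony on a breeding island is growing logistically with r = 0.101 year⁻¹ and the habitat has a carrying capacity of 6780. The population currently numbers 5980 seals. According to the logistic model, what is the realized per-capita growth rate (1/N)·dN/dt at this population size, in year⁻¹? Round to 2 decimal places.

0.01 per year

(1/N)·dN/dt = r(1 − N/K) = 0.101 × (1 − 5980/6780).
= 0.101 × 0.11799 = 0.011917.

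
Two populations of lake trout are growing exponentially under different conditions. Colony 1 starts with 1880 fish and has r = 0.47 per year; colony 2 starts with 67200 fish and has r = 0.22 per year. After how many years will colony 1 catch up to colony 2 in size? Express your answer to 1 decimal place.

Set 1880·e^(0.47t) = 67200·e^(0.22t).
e^((0.47 − 0.22)t) = 67200/1880 → e^(0.25·t) = 35.745.
0.25·t = ln(35.745) = 3.5764, so t = 3.5764/0.25 = 14.306.

14.3 years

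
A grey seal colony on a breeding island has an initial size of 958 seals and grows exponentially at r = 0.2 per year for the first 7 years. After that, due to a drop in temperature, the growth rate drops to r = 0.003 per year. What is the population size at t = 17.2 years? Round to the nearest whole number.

4006 seals

Phase 1: N(7) = 958·e^(0.2×7) = 958·e^1.4 = 3884.88.
Phase 2 runs for 17.2 − 7 = 10.2 years at r = 0.003.
N(17.2) = 3884.88·e^(0.003×10.2) = 3884.88·e^0.0306 = 4005.6.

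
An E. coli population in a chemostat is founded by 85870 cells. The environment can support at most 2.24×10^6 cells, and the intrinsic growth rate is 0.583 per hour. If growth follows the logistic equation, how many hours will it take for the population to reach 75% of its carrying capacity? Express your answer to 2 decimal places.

7.41 hours

A = (K − N₀)/N₀ = (2.24×10^6 − 85870)/85870 = 25.086.
Solve 2.24×10^6/(1 + 25.086·e^(−0.583t)) = 1.68×10^6: 1 + 25.086·e^(−0.583t) = 1.3333, so e^(−0.583t) = 0.0132877.
−0.583·t = ln(0.0132877) = -4.3209, so t = 4.3209/0.583 = 7.4115.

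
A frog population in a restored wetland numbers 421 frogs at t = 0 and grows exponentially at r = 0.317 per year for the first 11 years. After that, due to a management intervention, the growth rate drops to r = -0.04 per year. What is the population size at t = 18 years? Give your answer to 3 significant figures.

Phase 1: N(11) = 421·e^(0.317×11) = 421·e^3.487 = 13761.5.
Phase 2 runs for 18 − 11 = 7 years at r = -0.04.
N(18) = 13761.5·e^(-0.04×7) = 13761.5·e^-0.28 = 10400.7.

10400 frogs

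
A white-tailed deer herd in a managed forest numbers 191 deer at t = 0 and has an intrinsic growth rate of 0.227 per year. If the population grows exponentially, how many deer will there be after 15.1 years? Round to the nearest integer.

5884 deer

N(t) = N₀·e^(rt) = 191 × e^(0.227×15.1) = 191 × e^3.428.
e^3.428 ≈ 30.806, so N ≈ 191 × 30.806 = 5883.89.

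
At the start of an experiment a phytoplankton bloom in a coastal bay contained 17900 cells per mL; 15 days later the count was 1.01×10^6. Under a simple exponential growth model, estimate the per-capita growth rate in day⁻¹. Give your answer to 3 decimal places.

From N(t) = N₀·e^(rt): e^(r·15) = 1.01×10^6/17900 = 56.425.
r·15 = ln(56.425) = 4.0329, so r = 4.0329/15 = 0.26886.

0.269 per day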